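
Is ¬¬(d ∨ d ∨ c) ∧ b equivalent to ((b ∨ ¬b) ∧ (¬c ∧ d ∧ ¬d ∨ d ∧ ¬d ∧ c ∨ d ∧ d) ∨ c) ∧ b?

E1: ¬¬(d ∨ d ∨ c) ∧ b
    = (d ∨ d ∨ c) ∧ b   (double negation)
    = (d ∨ c) ∧ b   (idempotence)
E2: ((b ∨ ¬b) ∧ (¬c ∧ d ∧ ¬d ∨ d ∧ ¬d ∧ c ∨ d ∧ d) ∨ c) ∧ b
    = ((b ∨ ¬b) ∧ (d ∧ ¬d ∨ d ∧ d) ∨ c) ∧ b   (distribution)
    = (d ∧ ¬d ∨ d ∧ d ∨ c) ∧ b   (complement / identity)
    = (d ∨ c) ∧ b   (distribution)
Both reduce to (d ∨ c) ∧ b, so they are equivalent.

Yes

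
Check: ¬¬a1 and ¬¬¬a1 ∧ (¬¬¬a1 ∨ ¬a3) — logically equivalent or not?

E1: ¬¬a1
    = a1   [double negation]
E2: ¬¬¬a1 ∧ (¬¬¬a1 ∨ ¬a3)
    = ¬¬¬a1   [absorption]
    = ¬a1   [double negation]
These differ: at a1=0, a3=0, E1 = 0 but E2 = 1.

No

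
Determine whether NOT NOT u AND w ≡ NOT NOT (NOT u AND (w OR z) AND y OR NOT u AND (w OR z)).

E1: NOT NOT u AND w
    = u AND w   — double negation
E2: NOT NOT (NOT u AND (w OR z) AND y OR NOT u AND (w OR z))
    = NOT NOT (NOT u AND (w OR z))   — absorption
    = NOT u AND (w OR z)   — double negation
These differ: at u=0, w=1, y=1, z=1, E1 = 0 but E2 = 1.

No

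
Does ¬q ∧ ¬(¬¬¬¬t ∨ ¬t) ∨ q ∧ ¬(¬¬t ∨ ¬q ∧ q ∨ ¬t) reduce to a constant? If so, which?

¬q ∧ ¬(¬¬¬¬t ∨ ¬t) ∨ q ∧ ¬(¬¬t ∨ ¬q ∧ q ∨ ¬t)
= ¬q ∧ ¬(¬¬t ∨ ¬t) ∨ q ∧ ¬(¬¬t ∨ ¬q ∧ q ∨ ¬t)   [double negation]
= ¬q ∧ ¬(¬¬t ∨ ¬t) ∨ q ∧ ¬(¬¬t ∨ ¬t)   [complement / identity]
= ¬(¬¬t ∨ ¬t)   [distribution]
= ¬t ∧ t   [De Morgan]
= False   [complement]

yes, False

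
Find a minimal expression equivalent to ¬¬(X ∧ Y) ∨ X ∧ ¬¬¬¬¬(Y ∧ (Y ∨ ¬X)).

X

¬¬(X ∧ Y) ∨ X ∧ ¬¬¬¬¬(Y ∧ (Y ∨ ¬X))
= ¬¬(X ∧ Y) ∨ X ∧ ¬¬¬(Y ∧ (Y ∨ ¬X))   [double negation]
= X ∧ Y ∨ X ∧ ¬¬¬(Y ∧ (Y ∨ ¬X))   [double negation]
= X ∧ Y ∨ X ∧ ¬(Y ∧ (Y ∨ ¬X))   [double negation]
= X ∧ Y ∨ X ∧ ¬Y   [absorption]
= X   [distribution]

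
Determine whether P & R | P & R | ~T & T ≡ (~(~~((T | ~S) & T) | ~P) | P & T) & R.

E1: P & R | P & R | ~T & T
    = P & R | P & R   [complement / identity]
    = P & R   [idempotence]
E2: (~(~~((T | ~S) & T) | ~P) | P & T) & R
    = (~(~~T | ~P) | P & T) & R   [absorption]
    = (~T & P | P & T) & R   [De Morgan]
    = P & R   [distribution]
Both reduce to P & R, so they are equivalent.

Yes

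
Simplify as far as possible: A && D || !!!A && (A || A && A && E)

A && D || !!!A && (A || A && A && E)
= A && D || !!!A && (A || A && E)   (idempotence)
= A && D || !A && (A || A && E)   (double negation)
= A && D || !A && A   (absorption)
= A && D   (complement / identity)

A && D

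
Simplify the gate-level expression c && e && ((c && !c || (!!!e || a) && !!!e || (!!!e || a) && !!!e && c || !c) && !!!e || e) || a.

c && e || a

c && e && ((c && !c || (!!!e || a) && !!!e || (!!!e || a) && !!!e && c || !c) && !!!e || e) || a
= c && e && ((c && !c || (!!!e || a) && !!!e || !c) && !!!e || e) || a   (absorption)
= c && e && (((!!!e || a) && !!!e || !c) && !!!e || e) || a   (complement / identity)
= c && e && ((!!!e || !c) && !!!e || e) || a   (absorption)
= c && e && (!!!e || e) || a   (absorption)
= c && e && (!e || e) || a   (double negation)
= c && e || a   (complement / identity)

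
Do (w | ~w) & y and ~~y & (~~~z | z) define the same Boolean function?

E1: (w | ~w) & y
    = y
E2: ~~y & (~~~z | z)
    = ~~y & (~z | z)
    = ~~y
    = y
Both reduce to y, so they are equivalent.

Yes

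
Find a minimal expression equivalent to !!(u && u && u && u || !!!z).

u || !z

!!(u && u && u && u || !!!z)
= !!(u && u && u && u || !z)   — double negation
= !!(u && u || !z)   — idempotence
= u && u || !z   — double negation
= u || !z   — idempotence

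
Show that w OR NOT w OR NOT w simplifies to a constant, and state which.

w OR NOT w OR NOT w
= w OR NOT w   (idempotence)
= TRUE   (complement)

TRUE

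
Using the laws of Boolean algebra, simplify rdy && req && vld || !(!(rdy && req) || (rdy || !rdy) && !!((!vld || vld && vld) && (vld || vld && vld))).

rdy && req

rdy && req && vld || !(!(rdy && req) || (rdy || !rdy) && !!((!vld || vld && vld) && (vld || vld && vld)))
= rdy && req && vld || !(!(rdy && req) || !!((!vld || vld && vld) && (vld || vld && vld)))   [complement / identity]
= rdy && req && vld || !(!(rdy && req) || !!(!vld && vld || vld && vld))   [distribution]
= rdy && req && vld || !(!(rdy && req) || !!vld)   [distribution]
= rdy && req && vld || rdy && req && !vld   [De Morgan]
= rdy && req   [distribution]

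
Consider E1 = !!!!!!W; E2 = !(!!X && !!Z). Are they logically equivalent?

E1: !!!!!!W
    = !!!!W   (double negation)
    = !!W   (double negation)
    = W   (double negation)
E2: !(!!X && !!Z)
    = !X || !Z   (De Morgan)
These differ: at W=0, X=0, Z=0, E1 = 0 but E2 = 1.

No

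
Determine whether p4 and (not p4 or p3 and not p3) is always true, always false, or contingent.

p4 and (not p4 or p3 and not p3)
= p4 and not p4   (complement / identity)
= False   (complement)

always false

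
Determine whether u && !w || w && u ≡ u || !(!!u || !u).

Yes

E1: u && !w || w && u
    = u   — distribution
E2: u || !(!!u || !u)
    = u || !u && u   — De Morgan
    = u   — complement / identity
Both reduce to u, so they are equivalent.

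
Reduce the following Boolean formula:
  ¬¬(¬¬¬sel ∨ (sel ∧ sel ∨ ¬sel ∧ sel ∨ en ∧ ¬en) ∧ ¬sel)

¬sel

¬¬(¬¬¬sel ∨ (sel ∧ sel ∨ ¬sel ∧ sel ∨ en ∧ ¬en) ∧ ¬sel)
= ¬¬(¬sel ∨ (sel ∧ sel ∨ ¬sel ∧ sel ∨ en ∧ ¬en) ∧ ¬sel)
= ¬¬(¬sel ∨ (sel ∧ sel ∨ ¬sel ∧ sel) ∧ ¬sel)
= ¬sel ∨ (sel ∧ sel ∨ ¬sel ∧ sel) ∧ ¬sel
= ¬sel ∨ sel ∧ ¬sel
= ¬sel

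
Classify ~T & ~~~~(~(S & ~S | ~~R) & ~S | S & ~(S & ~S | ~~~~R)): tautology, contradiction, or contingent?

~T & ~~~~(~(S & ~S | ~~R) & ~S | S & ~(S & ~S | ~~~~R))
= ~T & ~~~~(~(S & ~S | ~~R) & ~S | S & ~(S & ~S | ~~R))   (double negation)
= ~T & ~~~~~(S & ~S | ~~R)   (distribution)
= ~T & ~~~~~(S & ~S | R)   (double negation)
= ~T & ~~~~~R   (complement / identity)
= ~T & ~~~R   (double negation)
= ~T & ~R   (double negation)
This depends on R, T, so it is not a constant.

contingent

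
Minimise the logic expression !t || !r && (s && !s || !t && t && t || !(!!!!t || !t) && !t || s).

!t || !r && s

!t || !r && (s && !s || !t && t && t || !(!!!!t || !t) && !t || s)
= !t || !r && (s && !s || !t && t && t || !!!t && t && !t || s)
= !t || !r && (s && !s || !t && t && t || !t && t && !t || s)
= !t || !r && (s && !s || !t && t || s)
= !t || !r && (s && !s || s)
= !t || !r && s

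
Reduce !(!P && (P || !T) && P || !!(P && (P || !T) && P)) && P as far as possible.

false

!(!P && (P || !T) && P || !!(P && (P || !T) && P)) && P
= !(!P && (P || !T) && P || P && (P || !T) && P) && P
= !((P || !T) && P) && P
= !P && P
= false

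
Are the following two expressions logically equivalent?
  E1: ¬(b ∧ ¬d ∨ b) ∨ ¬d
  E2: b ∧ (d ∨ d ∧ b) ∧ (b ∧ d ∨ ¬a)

No

E1: ¬(b ∧ ¬d ∨ b) ∨ ¬d
    = ¬b ∨ ¬d   — absorption
E2: b ∧ (d ∨ d ∧ b) ∧ (b ∧ d ∨ ¬a)
    = b ∧ d ∧ (b ∧ d ∨ ¬a)   — absorption
    = b ∧ d   — absorption
These differ: at a=0, b=0, d=0, E1 = 1 but E2 = 0.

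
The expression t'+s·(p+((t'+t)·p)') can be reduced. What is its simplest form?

t'+s·(p+((t'+t)·p)')
= t'+s·(p+p')   (complement / identity)
= t'+s   (complement / identity)

t'+s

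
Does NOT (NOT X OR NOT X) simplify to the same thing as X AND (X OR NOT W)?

Yes

E1: NOT (NOT X OR NOT X)
    = X AND X   (De Morgan)
    = X   (idempotence)
E2: X AND (X OR NOT W)
    = X   (absorption)
Both reduce to X, so they are equivalent.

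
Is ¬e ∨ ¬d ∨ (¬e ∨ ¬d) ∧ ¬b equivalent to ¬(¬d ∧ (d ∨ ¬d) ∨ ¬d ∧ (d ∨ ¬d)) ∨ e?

No

E1: ¬e ∨ ¬d ∨ (¬e ∨ ¬d) ∧ ¬b
    = ¬e ∨ ¬d
E2: ¬(¬d ∧ (d ∨ ¬d) ∨ ¬d ∧ (d ∨ ¬d)) ∨ e
    = ¬(¬d ∧ (d ∨ ¬d)) ∨ e
    = ¬¬d ∨ e
    = d ∨ e
These differ: at b=1, d=0, e=0, E1 = 1 but E2 = 0.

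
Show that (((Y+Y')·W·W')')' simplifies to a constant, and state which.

0

(((Y+Y')·W·W')')'
= (Y+Y')·W·W'   [double negation]
= W·W'   [complement / identity]
= 0   [complement]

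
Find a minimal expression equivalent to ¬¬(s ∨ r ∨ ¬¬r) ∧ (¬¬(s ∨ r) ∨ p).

s ∨ r

¬¬(s ∨ r ∨ ¬¬r) ∧ (¬¬(s ∨ r) ∨ p)
= ¬¬(s ∨ r ∨ r) ∧ (¬¬(s ∨ r) ∨ p)   (double negation)
= ¬¬(s ∨ r) ∧ (¬¬(s ∨ r) ∨ p)   (idempotence)
= ¬¬(s ∨ r)   (absorption)
= s ∨ r   (double negation)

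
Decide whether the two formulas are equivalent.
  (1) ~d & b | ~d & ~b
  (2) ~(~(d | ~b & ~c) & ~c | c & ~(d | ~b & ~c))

No

E1: ~d & b | ~d & ~b
    = ~d   (distribution)
E2: ~(~(d | ~b & ~c) & ~c | c & ~(d | ~b & ~c))
    = ~~(d | ~b & ~c)   (distribution)
    = d | ~b & ~c   (double negation)
These differ: at b=1, c=0, d=1, E1 = 0 but E2 = 1.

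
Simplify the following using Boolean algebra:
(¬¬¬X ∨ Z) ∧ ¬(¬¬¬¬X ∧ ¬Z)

¬X ∨ Z

(¬¬¬X ∨ Z) ∧ ¬(¬¬¬¬X ∧ ¬Z)
= (¬¬¬X ∨ Z) ∧ (¬¬¬X ∨ Z)   [De Morgan]
= ¬¬¬X ∨ Z   [idempotence]
= ¬X ∨ Z   [double negation]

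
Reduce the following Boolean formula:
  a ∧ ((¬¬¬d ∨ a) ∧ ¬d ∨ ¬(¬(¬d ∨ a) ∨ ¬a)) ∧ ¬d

a ∧ ¬d

a ∧ ((¬¬¬d ∨ a) ∧ ¬d ∨ ¬(¬(¬d ∨ a) ∨ ¬a)) ∧ ¬d
= a ∧ ((¬¬¬d ∨ a) ∧ ¬d ∨ (¬d ∨ a) ∧ a) ∧ ¬d   — De Morgan
= a ∧ ((¬d ∨ a) ∧ ¬d ∨ (¬d ∨ a) ∧ a) ∧ ¬d   — double negation
= a ∧ (¬d ∨ a) ∧ (¬d ∨ a) ∧ ¬d   — distribution
= a ∧ (¬d ∨ a) ∧ ¬d   — idempotence
= a ∧ ¬d   — absorption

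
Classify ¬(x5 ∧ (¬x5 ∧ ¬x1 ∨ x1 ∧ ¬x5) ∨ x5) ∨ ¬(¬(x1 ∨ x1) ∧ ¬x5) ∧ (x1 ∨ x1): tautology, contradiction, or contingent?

contingent

¬(x5 ∧ (¬x5 ∧ ¬x1 ∨ x1 ∧ ¬x5) ∨ x5) ∨ ¬(¬(x1 ∨ x1) ∧ ¬x5) ∧ (x1 ∨ x1)
= ¬(x5 ∧ ¬x5 ∨ x5) ∨ ¬(¬(x1 ∨ x1) ∧ ¬x5) ∧ (x1 ∨ x1)   — distribution
= ¬(x5 ∧ ¬x5 ∨ x5) ∨ (x1 ∨ x1 ∨ x5) ∧ (x1 ∨ x1)   — De Morgan
= ¬(x5 ∧ ¬x5 ∨ x5) ∨ x1 ∨ x1   — absorption
= ¬x5 ∨ x1 ∨ x1   — complement / identity
= ¬x5 ∨ x1   — idempotence
This depends on x1, x5, so it is not a constant.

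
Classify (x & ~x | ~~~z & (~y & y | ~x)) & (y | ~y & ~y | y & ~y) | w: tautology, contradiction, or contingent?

(x & ~x | ~~~z & (~y & y | ~x)) & (y | ~y & ~y | y & ~y) | w
= (x & ~x | ~~~z & ~x) & (y | ~y & ~y | y & ~y) | w
= (x & ~x | ~~~z & ~x) & (y | ~y) | w
= x & ~x | ~~~z & ~x | w
= x & ~x | ~z & ~x | w
= ~z & ~x | w
This depends on w, x, z, so it is not a constant.

contingent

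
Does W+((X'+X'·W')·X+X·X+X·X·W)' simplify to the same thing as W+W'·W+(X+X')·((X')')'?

Yes

E1: W+((X'+X'·W')·X+X·X+X·X·W)'
    = W+((X'+X'·W')·X+X·X)'
    = W+(X'·X+X·X)'
    = W+X'
E2: W+W'·W+(X+X')·((X')')'
    = W+W'·W+(X+X')·X'
    = W+W'·W+X'
    = W+X'
Both reduce to W+X', so they are equivalent.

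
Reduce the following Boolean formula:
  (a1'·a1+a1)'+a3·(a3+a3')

a1'+a3

(a1'·a1+a1)'+a3·(a3+a3')
= a1'+a3·(a3+a3')   — complement / identity
= a1'+a3   — complement / identity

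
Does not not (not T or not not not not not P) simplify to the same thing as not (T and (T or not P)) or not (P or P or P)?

E1: not not (not T or not not not not not P)
    = not T or not not not not not P
    = not T or not not not P
    = not T or not P
E2: not (T and (T or not P)) or not (P or P or P)
    = not (T and (T or not P)) or not (P or P)
    = not T or not (P or P)
    = not T or not P
Both reduce to not T or not P, so they are equivalent.

Yes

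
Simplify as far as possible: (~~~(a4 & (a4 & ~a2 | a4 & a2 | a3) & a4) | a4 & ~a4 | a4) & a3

(~~~(a4 & (a4 & ~a2 | a4 & a2 | a3) & a4) | a4 & ~a4 | a4) & a3
= (~(a4 & (a4 & ~a2 | a4 & a2 | a3) & a4) | a4 & ~a4 | a4) & a3   [double negation]
= (~(a4 & (a4 | a3) & a4) | a4 & ~a4 | a4) & a3   [distribution]
= (~(a4 & (a4 | a3) & a4) | a4) & a3   [complement / identity]
= (~(a4 & a4) | a4) & a3   [absorption]
= (~a4 | a4) & a3   [idempotence]
= a3   [complement / identity]

a3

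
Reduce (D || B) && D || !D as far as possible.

true

(D || B) && D || !D
= D || !D
= true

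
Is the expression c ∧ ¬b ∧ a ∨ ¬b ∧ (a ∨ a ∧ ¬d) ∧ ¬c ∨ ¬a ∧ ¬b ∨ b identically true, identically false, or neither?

c ∧ ¬b ∧ a ∨ ¬b ∧ (a ∨ a ∧ ¬d) ∧ ¬c ∨ ¬a ∧ ¬b ∨ b
= c ∧ ¬b ∧ a ∨ ¬b ∧ a ∧ ¬c ∨ ¬a ∧ ¬b ∨ b   — absorption
= ¬b ∧ a ∨ ¬a ∧ ¬b ∨ b   — distribution
= ¬b ∨ b   — distribution
= True   — complement

identically true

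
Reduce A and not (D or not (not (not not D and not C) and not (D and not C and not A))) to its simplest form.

A and not (D or not (not (not not D and not C) and not (D and not C and not A)))
= A and not (D or not not D and not C or D and not C and not A)   [De Morgan]
= A and not (D or D and not C or D and not C and not A)   [double negation]
= A and not (D or D and not C)   [absorption]
= A and not D   [absorption]

A and not D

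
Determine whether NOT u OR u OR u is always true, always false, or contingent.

always true

NOT u OR u OR u
= NOT u OR u   — idempotence
= TRUE   — complement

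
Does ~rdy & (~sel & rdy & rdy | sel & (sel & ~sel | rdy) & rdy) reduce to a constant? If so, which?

~rdy & (~sel & rdy & rdy | sel & (sel & ~sel | rdy) & rdy)
= ~rdy & (~sel & rdy & rdy | sel & rdy & rdy)   (complement / identity)
= ~rdy & rdy & rdy   (distribution)
= ~rdy & rdy   (idempotence)
= 0   (complement)

yes, False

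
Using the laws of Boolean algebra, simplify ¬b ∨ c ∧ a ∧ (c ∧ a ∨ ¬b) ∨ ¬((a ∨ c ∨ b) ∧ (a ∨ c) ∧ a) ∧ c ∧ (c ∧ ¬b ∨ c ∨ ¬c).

¬b ∨ c

¬b ∨ c ∧ a ∧ (c ∧ a ∨ ¬b) ∨ ¬((a ∨ c ∨ b) ∧ (a ∨ c) ∧ a) ∧ c ∧ (c ∧ ¬b ∨ c ∨ ¬c)
= ¬b ∨ c ∧ a ∨ ¬((a ∨ c ∨ b) ∧ (a ∨ c) ∧ a) ∧ c ∧ (c ∧ ¬b ∨ c ∨ ¬c)   (absorption)
= ¬b ∨ c ∧ a ∨ ¬((a ∨ c) ∧ a) ∧ c ∧ (c ∧ ¬b ∨ c ∨ ¬c)   (absorption)
= ¬b ∨ c ∧ a ∨ ¬((a ∨ c) ∧ a) ∧ c ∧ (c ∨ ¬c)   (absorption)
= ¬b ∨ c ∧ a ∨ ¬a ∧ c ∧ (c ∨ ¬c)   (absorption)
= ¬b ∨ c ∧ a ∨ ¬a ∧ c   (complement / identity)
= ¬b ∨ c   (distribution)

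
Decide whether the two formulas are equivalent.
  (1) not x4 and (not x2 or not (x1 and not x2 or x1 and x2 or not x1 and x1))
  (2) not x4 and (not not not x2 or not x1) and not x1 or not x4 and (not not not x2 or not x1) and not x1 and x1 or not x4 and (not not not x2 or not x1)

Yes

E1: not x4 and (not x2 or not (x1 and not x2 or x1 and x2 or not x1 and x1))
    = not x4 and (not x2 or not (x1 or not x1 and x1))   [distribution]
    = not x4 and (not x2 or not x1)   [complement / identity]
E2: not x4 and (not not not x2 or not x1) and not x1 or not x4 and (not not not x2 or not x1) and not x1 and x1 or not x4 and (not not not x2 or not x1)
    = not x4 and (not not not x2 or not x1) and not x1 or not x4 and (not not not x2 or not x1)   [absorption]
    = not x4 and (not not not x2 or not x1)   [absorption]
    = not x4 and (not x2 or not x1)   [double negation]
Both reduce to not x4 and (not x2 or not x1), so they are equivalent.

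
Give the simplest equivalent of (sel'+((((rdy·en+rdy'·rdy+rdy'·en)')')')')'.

sel·en'

(sel'+((((rdy·en+rdy'·rdy+rdy'·en)')')')')'
= (sel'+((((rdy·en+rdy'·en)')')')')'   (complement / identity)
= (sel'+(((en')')')')'   (distribution)
= (sel'+(en')')'   (double negation)
= sel·en'   (De Morgan)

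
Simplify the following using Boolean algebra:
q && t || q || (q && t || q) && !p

q

q && t || q || (q && t || q) && !p
= q && t || q   [absorption]
= q   [absorption]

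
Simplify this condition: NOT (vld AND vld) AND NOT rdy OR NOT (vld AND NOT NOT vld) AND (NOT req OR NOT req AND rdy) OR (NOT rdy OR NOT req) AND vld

NOT rdy OR NOT req

NOT (vld AND vld) AND NOT rdy OR NOT (vld AND NOT NOT vld) AND (NOT req OR NOT req AND rdy) OR (NOT rdy OR NOT req) AND vld
= NOT (vld AND vld) AND NOT rdy OR NOT (vld AND vld) AND (NOT req OR NOT req AND rdy) OR (NOT rdy OR NOT req) AND vld   [double negation]
= NOT (vld AND vld) AND (NOT rdy OR NOT req OR NOT req AND rdy) OR (NOT rdy OR NOT req) AND vld   [distribution]
= NOT (vld AND vld) AND (NOT rdy OR NOT req) OR (NOT rdy OR NOT req) AND vld   [absorption]
= NOT vld AND (NOT rdy OR NOT req) OR (NOT rdy OR NOT req) AND vld   [idempotence]
= NOT rdy OR NOT req   [distribution]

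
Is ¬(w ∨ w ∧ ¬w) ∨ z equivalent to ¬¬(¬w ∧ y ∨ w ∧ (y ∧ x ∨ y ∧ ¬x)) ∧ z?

E1: ¬(w ∨ w ∧ ¬w) ∨ z
    = ¬w ∨ z   (complement / identity)
E2: ¬¬(¬w ∧ y ∨ w ∧ (y ∧ x ∨ y ∧ ¬x)) ∧ z
    = ¬¬(¬w ∧ y ∨ w ∧ y) ∧ z   (distribution)
    = ¬¬y ∧ z   (distribution)
    = y ∧ z   (double negation)
These differ: at w=0, x=0, y=0, z=1, E1 = 1 but E2 = 0.

No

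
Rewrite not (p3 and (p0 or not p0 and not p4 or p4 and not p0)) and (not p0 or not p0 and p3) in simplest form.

not p3 and not p0

not (p3 and (p0 or not p0 and not p4 or p4 and not p0)) and (not p0 or not p0 and p3)
= not (p3 and (p0 or not p0 and not p4 or p4 and not p0)) and not p0   [absorption]
= not (p3 and (p0 or not p0)) and not p0   [distribution]
= not p3 and not p0   [complement / identity]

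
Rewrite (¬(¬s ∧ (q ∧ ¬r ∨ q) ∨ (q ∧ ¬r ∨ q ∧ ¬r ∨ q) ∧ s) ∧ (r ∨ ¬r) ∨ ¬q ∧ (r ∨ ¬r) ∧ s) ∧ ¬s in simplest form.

¬q ∧ ¬s

(¬(¬s ∧ (q ∧ ¬r ∨ q) ∨ (q ∧ ¬r ∨ q ∧ ¬r ∨ q) ∧ s) ∧ (r ∨ ¬r) ∨ ¬q ∧ (r ∨ ¬r) ∧ s) ∧ ¬s
= (¬(¬s ∧ (q ∧ ¬r ∨ q) ∨ (q ∧ ¬r ∨ q) ∧ s) ∧ (r ∨ ¬r) ∨ ¬q ∧ (r ∨ ¬r) ∧ s) ∧ ¬s   [idempotence]
= (¬(q ∧ ¬r ∨ q) ∧ (r ∨ ¬r) ∨ ¬q ∧ (r ∨ ¬r) ∧ s) ∧ ¬s   [distribution]
= (¬q ∧ (r ∨ ¬r) ∨ ¬q ∧ (r ∨ ¬r) ∧ s) ∧ ¬s   [absorption]
= ¬q ∧ (r ∨ ¬r) ∧ ¬s   [absorption]
= ¬q ∧ ¬s   [complement / identity]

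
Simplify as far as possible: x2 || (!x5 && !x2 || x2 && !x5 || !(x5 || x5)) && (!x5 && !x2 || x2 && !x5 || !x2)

x2 || !x5

x2 || (!x5 && !x2 || x2 && !x5 || !(x5 || x5)) && (!x5 && !x2 || x2 && !x5 || !x2)
= x2 || !(x5 || x5) && !x2 || !x5 && !x2 || x2 && !x5
= x2 || !x5 && !x2 || !x5 && !x2 || x2 && !x5
= x2 || !x5 && !x2 || !x5
= x2 || !x5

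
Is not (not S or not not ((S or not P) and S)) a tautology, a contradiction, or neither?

contradiction

not (not S or not not ((S or not P) and S))
= not (not S or not not S)   — absorption
= S and not S   — De Morgan
= False   — complement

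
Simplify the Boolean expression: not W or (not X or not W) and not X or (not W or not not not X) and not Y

not W or (not X or not W) and not X or (not W or not not not X) and not Y
= not W or not X or (not W or not not not X) and not Y   — absorption
= not W or not X or (not W or not X) and not Y   — double negation
= not W or not X   — absorption

not W or not X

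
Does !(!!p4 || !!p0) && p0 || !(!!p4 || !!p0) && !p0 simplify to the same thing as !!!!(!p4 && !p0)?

E1: !(!!p4 || !!p0) && p0 || !(!!p4 || !!p0) && !p0
    = !(!!p4 || !!p0)
    = !p4 && !p0
E2: !!!!(!p4 && !p0)
    = !!(!p4 && !p0)
    = !p4 && !p0
Both reduce to !p4 && !p0, so they are equivalent.

Yes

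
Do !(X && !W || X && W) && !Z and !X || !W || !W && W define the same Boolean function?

No

E1: !(X && !W || X && W) && !Z
    = !X && !Z
E2: !X || !W || !W && W
    = !X || !W
These differ: at W=0, X=0, Z=1, E1 = 0 but E2 = 1.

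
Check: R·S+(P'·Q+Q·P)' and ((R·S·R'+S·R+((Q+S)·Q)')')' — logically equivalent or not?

E1: R·S+(P'·Q+Q·P)'
    = R·S+Q'
E2: ((R·S·R'+S·R+((Q+S)·Q)')')'
    = ((R·(S·R'+S)+((Q+S)·Q)')')'
    = ((R·(S·R'+S)+Q')')'
    = R·(S·R'+S)+Q'
    = R·S+Q'
Both reduce to R·S+Q', so they are equivalent.

Yes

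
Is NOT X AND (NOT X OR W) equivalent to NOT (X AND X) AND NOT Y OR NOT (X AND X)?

Yes

E1: NOT X AND (NOT X OR W)
    = NOT X   [absorption]
E2: NOT (X AND X) AND NOT Y OR NOT (X AND X)
    = NOT (X AND X)   [absorption]
    = NOT X   [idempotence]
Both reduce to NOT X, so they are equivalent.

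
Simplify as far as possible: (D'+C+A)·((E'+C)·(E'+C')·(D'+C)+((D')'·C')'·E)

D'+C

(D'+C+A)·((E'+C)·(E'+C')·(D'+C)+((D')'·C')'·E)
= (D'+C+A)·((E'+C)·(E'+C')·(D'+C)+(D'+C)·E)   [De Morgan]
= (D'+C+A)·((E'+C·C')·(D'+C)+(D'+C)·E)   [distribution]
= (D'+C+A)·(E'·(D'+C)+(D'+C)·E)   [complement / identity]
= (D'+C+A)·(D'+C)   [distribution]
= D'+C   [absorption]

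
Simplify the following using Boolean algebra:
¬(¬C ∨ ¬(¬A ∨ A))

¬(¬C ∨ ¬(¬A ∨ A))
= C ∧ (¬A ∨ A)   (De Morgan)
= C   (complement / identity)

C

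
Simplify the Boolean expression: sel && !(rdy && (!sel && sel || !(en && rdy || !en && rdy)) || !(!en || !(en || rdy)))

sel && !en

sel && !(rdy && (!sel && sel || !(en && rdy || !en && rdy)) || !(!en || !(en || rdy)))
= sel && !(rdy && (!sel && sel || !rdy) || !(!en || !(en || rdy)))   — distribution
= sel && !(rdy && (!sel && sel || !rdy) || en && (en || rdy))   — De Morgan
= sel && !(rdy && !rdy || en && (en || rdy))   — complement / identity
= sel && !(rdy && !rdy || en)   — absorption
= sel && !en   — complement / identity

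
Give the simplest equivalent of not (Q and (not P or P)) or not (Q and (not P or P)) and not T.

not (Q and (not P or P)) or not (Q and (not P or P)) and not T
= not (Q and (not P or P))
= not Q

not Q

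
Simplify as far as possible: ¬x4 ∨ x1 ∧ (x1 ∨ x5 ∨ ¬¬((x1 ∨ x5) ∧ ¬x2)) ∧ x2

¬x4 ∨ x1 ∧ x2

¬x4 ∨ x1 ∧ (x1 ∨ x5 ∨ ¬¬((x1 ∨ x5) ∧ ¬x2)) ∧ x2
= ¬x4 ∨ x1 ∧ (x1 ∨ x5 ∨ (x1 ∨ x5) ∧ ¬x2) ∧ x2   (double negation)
= ¬x4 ∨ x1 ∧ (x1 ∨ x5) ∧ x2   (absorption)
= ¬x4 ∨ x1 ∧ x2   (absorption)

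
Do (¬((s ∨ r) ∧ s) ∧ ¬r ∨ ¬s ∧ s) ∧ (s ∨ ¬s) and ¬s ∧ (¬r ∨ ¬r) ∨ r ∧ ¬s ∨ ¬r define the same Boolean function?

No

E1: (¬((s ∨ r) ∧ s) ∧ ¬r ∨ ¬s ∧ s) ∧ (s ∨ ¬s)
    = ¬((s ∨ r) ∧ s) ∧ ¬r ∨ ¬s ∧ s
    = ¬s ∧ ¬r ∨ ¬s ∧ s
    = ¬s ∧ ¬r
E2: ¬s ∧ (¬r ∨ ¬r) ∨ r ∧ ¬s ∨ ¬r
    = ¬s ∧ ¬r ∨ r ∧ ¬s ∨ ¬r
    = ¬s ∨ ¬r
These differ: at r=0, s=1, E1 = 0 but E2 = 1.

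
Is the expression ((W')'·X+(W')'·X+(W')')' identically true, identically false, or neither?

neither

((W')'·X+(W')'·X+(W')')'
= ((W')'·X+(W')')'   — idempotence
= ((W')')'   — absorption
= W'   — double negation
This depends on W, so it is not a constant.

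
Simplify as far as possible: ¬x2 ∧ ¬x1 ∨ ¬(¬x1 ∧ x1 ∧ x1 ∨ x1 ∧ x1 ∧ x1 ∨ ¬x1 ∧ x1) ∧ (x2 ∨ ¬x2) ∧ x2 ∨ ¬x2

¬x2 ∧ ¬x1 ∨ ¬(¬x1 ∧ x1 ∧ x1 ∨ x1 ∧ x1 ∧ x1 ∨ ¬x1 ∧ x1) ∧ (x2 ∨ ¬x2) ∧ x2 ∨ ¬x2
= ¬x2 ∧ ¬x1 ∨ ¬(¬x1 ∧ x1 ∧ x1 ∨ x1 ∧ x1 ∧ x1 ∨ ¬x1 ∧ x1) ∧ x2 ∨ ¬x2
= ¬x2 ∧ ¬x1 ∨ ¬(x1 ∧ x1 ∨ ¬x1 ∧ x1) ∧ x2 ∨ ¬x2
= ¬x2 ∧ ¬x1 ∨ ¬x1 ∧ x2 ∨ ¬x2
= ¬x1 ∨ ¬x2

¬x1 ∨ ¬x2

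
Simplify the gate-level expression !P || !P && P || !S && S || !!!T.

!P || !P && P || !S && S || !!!T
= !P || !P && P || !S && S || !T   [double negation]
= !P || !S && S || !T   [complement / identity]
= !P || !T   [complement / identity]

!P || !T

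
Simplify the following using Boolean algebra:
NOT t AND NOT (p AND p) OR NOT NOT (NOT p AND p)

NOT t AND NOT (p AND p) OR NOT NOT (NOT p AND p)
= NOT t AND NOT (p AND p) OR NOT p AND p   — double negation
= NOT t AND NOT (p AND p)   — complement / identity
= NOT t AND NOT p   — idempotence

NOT t AND NOT p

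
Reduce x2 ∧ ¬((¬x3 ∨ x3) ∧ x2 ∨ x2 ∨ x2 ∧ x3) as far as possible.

False

x2 ∧ ¬((¬x3 ∨ x3) ∧ x2 ∨ x2 ∨ x2 ∧ x3)
= x2 ∧ ¬(x2 ∨ x2 ∨ x2 ∧ x3)   (complement / identity)
= x2 ∧ ¬(x2 ∨ x2)   (absorption)
= x2 ∧ ¬x2   (idempotence)
= False   (complement)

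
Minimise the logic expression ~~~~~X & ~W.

~~~~~X & ~W
= ~~~X & ~W   — double negation
= ~X & ~W   — double negation

~X & ~W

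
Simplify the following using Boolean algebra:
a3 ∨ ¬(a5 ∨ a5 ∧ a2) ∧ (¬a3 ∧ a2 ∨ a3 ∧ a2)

a3 ∨ ¬(a5 ∨ a5 ∧ a2) ∧ (¬a3 ∧ a2 ∨ a3 ∧ a2)
= a3 ∨ ¬a5 ∧ (¬a3 ∧ a2 ∨ a3 ∧ a2)   (absorption)
= a3 ∨ ¬a5 ∧ a2   (distribution)

a3 ∨ ¬a5 ∧ a2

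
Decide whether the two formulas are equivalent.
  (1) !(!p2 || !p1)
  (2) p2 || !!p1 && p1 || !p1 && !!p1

E1: !(!p2 || !p1)
    = p2 && p1   (De Morgan)
E2: p2 || !!p1 && p1 || !p1 && !!p1
    = p2 || !!p1 && p1 || !p1 && p1   (double negation)
    = p2 || p1 && p1 || !p1 && p1   (double negation)
    = p2 || p1   (distribution)
These differ: at p1=0, p2=1, E1 = 0 but E2 = 1.

No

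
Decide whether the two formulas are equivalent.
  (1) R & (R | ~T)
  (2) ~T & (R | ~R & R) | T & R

E1: R & (R | ~T)
    = R   — absorption
E2: ~T & (R | ~R & R) | T & R
    = ~T & R | T & R   — complement / identity
    = R   — distribution
Both reduce to R, so they are equivalent.

Yes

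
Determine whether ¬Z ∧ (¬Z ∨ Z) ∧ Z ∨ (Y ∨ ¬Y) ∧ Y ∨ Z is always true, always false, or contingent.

¬Z ∧ (¬Z ∨ Z) ∧ Z ∨ (Y ∨ ¬Y) ∧ Y ∨ Z
= ¬Z ∧ (¬Z ∨ Z) ∧ Z ∨ Y ∨ Z   (complement / identity)
= ¬Z ∧ Z ∨ Y ∨ Z   (complement / identity)
= Y ∨ Z   (complement / identity)
This depends on Y, Z, so it is not a constant.

contingent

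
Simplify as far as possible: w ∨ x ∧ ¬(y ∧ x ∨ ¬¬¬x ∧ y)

w ∨ x ∧ ¬y

w ∨ x ∧ ¬(y ∧ x ∨ ¬¬¬x ∧ y)
= w ∨ x ∧ ¬(y ∧ x ∨ ¬x ∧ y)   (double negation)
= w ∨ x ∧ ¬y   (distribution)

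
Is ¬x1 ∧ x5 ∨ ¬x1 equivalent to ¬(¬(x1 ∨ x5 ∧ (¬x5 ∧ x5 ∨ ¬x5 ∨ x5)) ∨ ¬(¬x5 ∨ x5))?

No

E1: ¬x1 ∧ x5 ∨ ¬x1
    = ¬x1   (absorption)
E2: ¬(¬(x1 ∨ x5 ∧ (¬x5 ∧ x5 ∨ ¬x5 ∨ x5)) ∨ ¬(¬x5 ∨ x5))
    = (x1 ∨ x5 ∧ (¬x5 ∧ x5 ∨ ¬x5 ∨ x5)) ∧ (¬x5 ∨ x5)   (De Morgan)
    = (x1 ∨ x5 ∧ (¬x5 ∨ x5)) ∧ (¬x5 ∨ x5)   (complement / identity)
    = x1 ∨ x5 ∧ (¬x5 ∨ x5)   (complement / identity)
    = x1 ∨ x5   (complement / identity)
These differ: at x1=1, x5=0, E1 = 0 but E2 = 1.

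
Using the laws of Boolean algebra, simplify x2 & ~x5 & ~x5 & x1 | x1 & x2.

x1 & x2

x2 & ~x5 & ~x5 & x1 | x1 & x2
= x2 & ~x5 & x1 | x1 & x2   — idempotence
= x1 & (x2 & ~x5 | x2)   — distribution
= x1 & x2   — absorption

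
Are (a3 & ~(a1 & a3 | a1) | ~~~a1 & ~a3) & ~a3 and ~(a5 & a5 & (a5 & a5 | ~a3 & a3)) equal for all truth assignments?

E1: (a3 & ~(a1 & a3 | a1) | ~~~a1 & ~a3) & ~a3
    = (a3 & ~a1 | ~~~a1 & ~a3) & ~a3   (absorption)
    = (a3 & ~a1 | ~a1 & ~a3) & ~a3   (double negation)
    = ~a1 & ~a3   (distribution)
E2: ~(a5 & a5 & (a5 & a5 | ~a3 & a3))
    = ~(a5 & a5 & a5 & a5)   (complement / identity)
    = ~(a5 & a5)   (idempotence)
    = ~a5   (idempotence)
These differ: at a1=1, a3=0, a5=0, E1 = 0 but E2 = 1.

No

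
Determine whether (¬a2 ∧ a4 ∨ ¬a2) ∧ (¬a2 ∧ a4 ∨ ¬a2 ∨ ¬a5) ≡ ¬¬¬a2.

Yes

E1: (¬a2 ∧ a4 ∨ ¬a2) ∧ (¬a2 ∧ a4 ∨ ¬a2 ∨ ¬a5)
    = ¬a2 ∧ a4 ∨ ¬a2
    = ¬a2
E2: ¬¬¬a2
    = ¬a2
Both reduce to ¬a2, so they are equivalent.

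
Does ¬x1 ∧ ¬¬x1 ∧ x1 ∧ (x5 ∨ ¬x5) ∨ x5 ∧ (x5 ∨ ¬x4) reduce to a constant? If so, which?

no

¬x1 ∧ ¬¬x1 ∧ x1 ∧ (x5 ∨ ¬x5) ∨ x5 ∧ (x5 ∨ ¬x4)
= ¬x1 ∧ x1 ∧ x1 ∧ (x5 ∨ ¬x5) ∨ x5 ∧ (x5 ∨ ¬x4)   — double negation
= ¬x1 ∧ x1 ∧ x1 ∧ (x5 ∨ ¬x5) ∨ x5   — absorption
= ¬x1 ∧ x1 ∧ x1 ∨ x5   — complement / identity
= ¬x1 ∧ x1 ∨ x5   — idempotence
= x5   — complement / identity
This depends on x5, so it is not a constant.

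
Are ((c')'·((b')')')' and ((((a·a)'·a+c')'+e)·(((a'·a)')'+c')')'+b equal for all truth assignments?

E1: ((c')'·((b')')')'
    = ((c')'·b')'   (double negation)
    = c'+b   (De Morgan)
E2: ((((a·a)'·a+c')'+e)·(((a'·a)')'+c')')'+b
    = (((a'·a+c')'+e)·(((a'·a)')'+c')')'+b   (idempotence)
    = (((a'·a+c')'+e)·(a'·a+c')')'+b   (double negation)
    = ((a'·a+c')')'+b   (absorption)
    = ((c')')'+b   (complement / identity)
    = c'+b   (double negation)
Both reduce to c'+b, so they are equivalent.

Yes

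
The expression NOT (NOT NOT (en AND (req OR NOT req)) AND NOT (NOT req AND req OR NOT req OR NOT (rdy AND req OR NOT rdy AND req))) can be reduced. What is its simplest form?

NOT (NOT NOT (en AND (req OR NOT req)) AND NOT (NOT req AND req OR NOT req OR NOT (rdy AND req OR NOT rdy AND req)))
= NOT (NOT NOT (en AND (req OR NOT req)) AND NOT (NOT req OR NOT (rdy AND req OR NOT rdy AND req)))   [complement / identity]
= NOT (NOT NOT (en AND (req OR NOT req)) AND NOT (NOT req OR NOT req))   [distribution]
= NOT (NOT NOT (en AND (req OR NOT req)) AND NOT NOT req)   [idempotence]
= NOT (NOT NOT en AND NOT NOT req)   [complement / identity]
= NOT en OR NOT req   [De Morgan]

NOT en OR NOT req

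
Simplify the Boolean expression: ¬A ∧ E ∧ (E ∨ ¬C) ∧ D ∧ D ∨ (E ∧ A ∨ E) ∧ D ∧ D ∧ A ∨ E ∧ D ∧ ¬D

¬A ∧ E ∧ (E ∨ ¬C) ∧ D ∧ D ∨ (E ∧ A ∨ E) ∧ D ∧ D ∧ A ∨ E ∧ D ∧ ¬D
= ¬A ∧ E ∧ (E ∨ ¬C) ∧ D ∧ D ∨ E ∧ D ∧ D ∧ A ∨ E ∧ D ∧ ¬D
= ¬A ∧ E ∧ D ∧ D ∨ E ∧ D ∧ D ∧ A ∨ E ∧ D ∧ ¬D
= E ∧ D ∧ D ∨ E ∧ D ∧ ¬D
= E ∧ D

E ∧ D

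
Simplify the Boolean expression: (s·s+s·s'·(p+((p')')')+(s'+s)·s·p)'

(s·s+s·s'·(p+((p')')')+(s'+s)·s·p)'
= (s·s+s·s'·(p+((p')')')+s·p)'   — complement / identity
= (s·s+s·s'·(p+p')+s·p)'   — double negation
= (s·s+s·s'+s·p)'   — complement / identity
= (s+s·p)'   — distribution
= s'   — absorption

s'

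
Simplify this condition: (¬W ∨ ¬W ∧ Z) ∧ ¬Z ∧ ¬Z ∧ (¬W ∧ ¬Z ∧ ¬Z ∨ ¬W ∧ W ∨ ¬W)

(¬W ∨ ¬W ∧ Z) ∧ ¬Z ∧ ¬Z ∧ (¬W ∧ ¬Z ∧ ¬Z ∨ ¬W ∧ W ∨ ¬W)
= ¬W ∧ ¬Z ∧ ¬Z ∧ (¬W ∧ ¬Z ∧ ¬Z ∨ ¬W ∧ W ∨ ¬W)   — absorption
= ¬W ∧ ¬Z ∧ ¬Z ∧ (¬W ∧ ¬Z ∧ ¬Z ∨ ¬W)   — complement / identity
= ¬W ∧ ¬Z ∧ ¬Z   — absorption
= ¬W ∧ ¬Z   — idempotence

¬W ∧ ¬Z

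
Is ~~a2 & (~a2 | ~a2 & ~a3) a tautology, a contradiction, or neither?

contradiction

~~a2 & (~a2 | ~a2 & ~a3)
= a2 & (~a2 | ~a2 & ~a3)   — double negation
= a2 & ~a2   — absorption
= 0   — complement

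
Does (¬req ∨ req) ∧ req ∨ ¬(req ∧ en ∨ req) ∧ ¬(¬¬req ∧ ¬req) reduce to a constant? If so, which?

(¬req ∨ req) ∧ req ∨ ¬(req ∧ en ∨ req) ∧ ¬(¬¬req ∧ ¬req)
= (¬req ∨ req) ∧ req ∨ ¬req ∧ ¬(¬¬req ∧ ¬req)   [absorption]
= (¬req ∨ req) ∧ req ∨ ¬req ∧ (¬req ∨ req)   [De Morgan]
= ¬req ∨ req   [distribution]
= True   [complement]

yes, True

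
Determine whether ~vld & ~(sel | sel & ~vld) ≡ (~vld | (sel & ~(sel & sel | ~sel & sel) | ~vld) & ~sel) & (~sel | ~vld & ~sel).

E1: ~vld & ~(sel | sel & ~vld)
    = ~vld & ~sel
E2: (~vld | (sel & ~(sel & sel | ~sel & sel) | ~vld) & ~sel) & (~sel | ~vld & ~sel)
    = (~vld | (sel & ~sel | ~vld) & ~sel) & (~sel | ~vld & ~sel)
    = (~vld | ~vld & ~sel) & (~sel | ~vld & ~sel)
    = ~vld & ~sel | ~vld & ~sel
    = ~vld & ~sel
Both reduce to ~vld & ~sel, so they are equivalent.

Yes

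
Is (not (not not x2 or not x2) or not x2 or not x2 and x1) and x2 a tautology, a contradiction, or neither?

contradiction

(not (not not x2 or not x2) or not x2 or not x2 and x1) and x2
= (not x2 and x2 or not x2 or not x2 and x1) and x2
= (not x2 or not x2 and x1) and x2
= not x2 and x2
= False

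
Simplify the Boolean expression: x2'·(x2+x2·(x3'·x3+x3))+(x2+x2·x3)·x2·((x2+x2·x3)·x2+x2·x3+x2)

x2'·(x2+x2·(x3'·x3+x3))+(x2+x2·x3)·x2·((x2+x2·x3)·x2+x2·x3+x2)
= x2'·(x2+x2·(x3'·x3+x3))+(x2+x2·x3)·x2·((x2+x2·x3)·x2+x2)   — absorption
= x2'·(x2+x2·(x3'·x3+x3))+(x2+x2·x3)·x2   — absorption
= x2'·(x2+x2·x3)+(x2+x2·x3)·x2   — complement / identity
= x2+x2·x3   — distribution
= x2   — absorption

x2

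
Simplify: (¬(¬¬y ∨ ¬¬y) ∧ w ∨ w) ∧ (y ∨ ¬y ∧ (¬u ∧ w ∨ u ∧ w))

w

(¬(¬¬y ∨ ¬¬y) ∧ w ∨ w) ∧ (y ∨ ¬y ∧ (¬u ∧ w ∨ u ∧ w))
= (¬(¬¬y ∨ ¬¬y) ∧ w ∨ w) ∧ (y ∨ ¬y ∧ w)   [distribution]
= (¬¬¬y ∧ w ∨ w) ∧ (y ∨ ¬y ∧ w)   [idempotence]
= (¬y ∧ w ∨ w) ∧ (y ∨ ¬y ∧ w)   [double negation]
= w ∧ y ∨ ¬y ∧ w   [distribution]
= w   [distribution]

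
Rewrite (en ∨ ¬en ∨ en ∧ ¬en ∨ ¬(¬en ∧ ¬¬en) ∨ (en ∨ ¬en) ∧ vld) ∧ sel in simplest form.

sel

(en ∨ ¬en ∨ en ∧ ¬en ∨ ¬(¬en ∧ ¬¬en) ∨ (en ∨ ¬en) ∧ vld) ∧ sel
= (en ∨ ¬en ∨ en ∧ ¬en ∨ en ∨ ¬en ∨ (en ∨ ¬en) ∧ vld) ∧ sel   [De Morgan]
= (en ∨ ¬en ∨ en ∨ ¬en ∨ (en ∨ ¬en) ∧ vld) ∧ sel   [complement / identity]
= (en ∨ ¬en ∨ en ∨ ¬en) ∧ sel   [absorption]
= (en ∨ ¬en) ∧ sel   [idempotence]
= sel   [complement / identity]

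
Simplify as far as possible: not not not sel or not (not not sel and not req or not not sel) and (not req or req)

not sel

not not not sel or not (not not sel and not req or not not sel) and (not req or req)
= not not not sel or not (not not sel and not req or not not sel)   — complement / identity
= not not not sel or not not not sel   — absorption
= not not not sel   — idempotence
= not sel   — double negation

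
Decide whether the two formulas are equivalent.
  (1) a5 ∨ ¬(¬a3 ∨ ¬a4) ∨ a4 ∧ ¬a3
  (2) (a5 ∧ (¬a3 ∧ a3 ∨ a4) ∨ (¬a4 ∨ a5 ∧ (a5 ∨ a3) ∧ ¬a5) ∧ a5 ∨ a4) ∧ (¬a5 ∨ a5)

E1: a5 ∨ ¬(¬a3 ∨ ¬a4) ∨ a4 ∧ ¬a3
    = a5 ∨ a3 ∧ a4 ∨ a4 ∧ ¬a3   — De Morgan
    = a5 ∨ a4   — distribution
E2: (a5 ∧ (¬a3 ∧ a3 ∨ a4) ∨ (¬a4 ∨ a5 ∧ (a5 ∨ a3) ∧ ¬a5) ∧ a5 ∨ a4) ∧ (¬a5 ∨ a5)
    = (a5 ∧ a4 ∨ (¬a4 ∨ a5 ∧ (a5 ∨ a3) ∧ ¬a5) ∧ a5 ∨ a4) ∧ (¬a5 ∨ a5)   — complement / identity
    = (a5 ∧ a4 ∨ (¬a4 ∨ a5 ∧ ¬a5) ∧ a5 ∨ a4) ∧ (¬a5 ∨ a5)   — absorption
    = (a5 ∧ a4 ∨ ¬a4 ∧ a5 ∨ a4) ∧ (¬a5 ∨ a5)   — complement / identity
    = a5 ∧ a4 ∨ ¬a4 ∧ a5 ∨ a4   — complement / identity
    = a5 ∨ a4   — distribution
Both reduce to a5 ∨ a4, so they are equivalent.

Yes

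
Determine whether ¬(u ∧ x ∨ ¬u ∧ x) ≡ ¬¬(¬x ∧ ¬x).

E1: ¬(u ∧ x ∨ ¬u ∧ x)
    = ¬x   — distribution
E2: ¬¬(¬x ∧ ¬x)
    = ¬¬¬x   — idempotence
    = ¬x   — double negation
Both reduce to ¬x, so they are equivalent.

Yes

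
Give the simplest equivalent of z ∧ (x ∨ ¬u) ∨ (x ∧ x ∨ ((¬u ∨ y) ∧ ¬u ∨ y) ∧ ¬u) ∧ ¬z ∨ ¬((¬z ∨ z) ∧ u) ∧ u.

x ∨ ¬u

z ∧ (x ∨ ¬u) ∨ (x ∧ x ∨ ((¬u ∨ y) ∧ ¬u ∨ y) ∧ ¬u) ∧ ¬z ∨ ¬((¬z ∨ z) ∧ u) ∧ u
= z ∧ (x ∨ ¬u) ∨ (x ∧ x ∨ ((¬u ∨ y) ∧ ¬u ∨ y) ∧ ¬u) ∧ ¬z ∨ ¬u ∧ u
= z ∧ (x ∨ ¬u) ∨ (x ∧ x ∨ (¬u ∨ y) ∧ ¬u) ∧ ¬z ∨ ¬u ∧ u
= z ∧ (x ∨ ¬u) ∨ (x ∨ (¬u ∨ y) ∧ ¬u) ∧ ¬z ∨ ¬u ∧ u
= z ∧ (x ∨ ¬u) ∨ (x ∨ ¬u) ∧ ¬z ∨ ¬u ∧ u
= z ∧ (x ∨ ¬u) ∨ (x ∨ ¬u) ∧ ¬z
= x ∨ ¬u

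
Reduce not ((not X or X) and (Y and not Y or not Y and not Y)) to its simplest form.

Y

not ((not X or X) and (Y and not Y or not Y and not Y))
= not ((not X or X) and not Y)   [distribution]
= not not Y   [complement / identity]
= Y   [double negation]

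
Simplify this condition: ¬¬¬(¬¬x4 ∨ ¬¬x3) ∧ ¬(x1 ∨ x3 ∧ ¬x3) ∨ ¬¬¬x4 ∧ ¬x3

¬x4 ∧ ¬x3

¬¬¬(¬¬x4 ∨ ¬¬x3) ∧ ¬(x1 ∨ x3 ∧ ¬x3) ∨ ¬¬¬x4 ∧ ¬x3
= ¬(¬¬x4 ∨ ¬¬x3) ∧ ¬(x1 ∨ x3 ∧ ¬x3) ∨ ¬¬¬x4 ∧ ¬x3
= ¬(¬¬x4 ∨ ¬¬x3) ∧ ¬(x1 ∨ x3 ∧ ¬x3) ∨ ¬x4 ∧ ¬x3
= ¬(¬¬x4 ∨ ¬¬x3) ∧ ¬x1 ∨ ¬x4 ∧ ¬x3
= ¬x4 ∧ ¬x3 ∧ ¬x1 ∨ ¬x4 ∧ ¬x3
= ¬x4 ∧ ¬x3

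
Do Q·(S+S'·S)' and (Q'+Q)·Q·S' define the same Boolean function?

Yes

E1: Q·(S+S'·S)'
    = Q·S'
E2: (Q'+Q)·Q·S'
    = Q·S'
Both reduce to Q·S', so they are equivalent.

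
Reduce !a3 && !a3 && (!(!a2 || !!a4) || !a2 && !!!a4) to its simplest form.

!a3 && !a3 && (!(!a2 || !!a4) || !a2 && !!!a4)
= !a3 && !a3 && (a2 && !a4 || !a2 && !!!a4)   (De Morgan)
= !a3 && (a2 && !a4 || !a2 && !!!a4)   (idempotence)
= !a3 && (a2 && !a4 || !a2 && !a4)   (double negation)
= !a3 && !a4   (distribution)

!a3 && !a4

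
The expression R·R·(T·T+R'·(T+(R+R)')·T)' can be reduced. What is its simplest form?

R·T'

R·R·(T·T+R'·(T+(R+R)')·T)'
= R·R·(T·T+R'·(T+R')·T)'   [idempotence]
= R·R·(T·T+R'·T)'   [absorption]
= R·R·((T+R')·T)'   [distribution]
= R·R·T'   [absorption]
= R·T'   [idempotence]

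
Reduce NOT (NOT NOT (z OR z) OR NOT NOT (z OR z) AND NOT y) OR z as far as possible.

NOT (NOT NOT (z OR z) OR NOT NOT (z OR z) AND NOT y) OR z
= NOT NOT NOT (z OR z) OR z   — absorption
= NOT (z OR z) OR z   — double negation
= NOT z OR z   — idempotence
= TRUE   — complement

TRUE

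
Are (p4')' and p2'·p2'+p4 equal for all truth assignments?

E1: (p4')'
    = p4   (double negation)
E2: p2'·p2'+p4
    = p2'+p4   (idempotence)
These differ: at p2=0, p4=0, E1 = 0 but E2 = 1.

No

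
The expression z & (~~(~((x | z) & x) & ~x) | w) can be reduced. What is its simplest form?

z & (~x | w)

z & (~~(~((x | z) & x) & ~x) | w)
= z & (~~(~x & ~x) | w)   — absorption
= z & (~x & ~x | w)   — double negation
= z & (~x | w)   — idempotence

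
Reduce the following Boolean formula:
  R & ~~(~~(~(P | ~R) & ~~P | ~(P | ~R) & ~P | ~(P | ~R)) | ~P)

R & ~P

R & ~~(~~(~(P | ~R) & ~~P | ~(P | ~R) & ~P | ~(P | ~R)) | ~P)
= R & ~~(~~(~(P | ~R) & ~~P | ~(P | ~R)) | ~P)   [absorption]
= R & ~~(~~(~(P | ~R) & P | ~(P | ~R)) | ~P)   [double negation]
= R & ~~(~~~(P | ~R) | ~P)   [absorption]
= R & ~~(~(P | ~R) | ~P)   [double negation]
= R & ~((P | ~R) & P)   [De Morgan]
= R & ~P   [absorption]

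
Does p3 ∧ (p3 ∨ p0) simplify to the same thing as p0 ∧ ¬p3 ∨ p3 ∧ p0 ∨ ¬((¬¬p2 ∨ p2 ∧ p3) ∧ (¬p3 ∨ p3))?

No

E1: p3 ∧ (p3 ∨ p0)
    = p3   — absorption
E2: p0 ∧ ¬p3 ∨ p3 ∧ p0 ∨ ¬((¬¬p2 ∨ p2 ∧ p3) ∧ (¬p3 ∨ p3))
    = p0 ∨ ¬((¬¬p2 ∨ p2 ∧ p3) ∧ (¬p3 ∨ p3))   — distribution
    = p0 ∨ ¬((p2 ∨ p2 ∧ p3) ∧ (¬p3 ∨ p3))   — double negation
    = p0 ∨ ¬(p2 ∧ (¬p3 ∨ p3))   — absorption
    = p0 ∨ ¬p2   — complement / identity
These differ: at p0=0, p2=0, p3=0, E1 = 0 but E2 = 1.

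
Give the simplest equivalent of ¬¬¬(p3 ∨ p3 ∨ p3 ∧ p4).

¬p3

¬¬¬(p3 ∨ p3 ∨ p3 ∧ p4)
= ¬(p3 ∨ p3 ∨ p3 ∧ p4)   [double negation]
= ¬(p3 ∨ p3 ∧ p4)   [idempotence]
= ¬p3   [absorption]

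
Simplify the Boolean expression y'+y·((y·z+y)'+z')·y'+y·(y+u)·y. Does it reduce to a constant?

y'+y·((y·z+y)'+z')·y'+y·(y+u)·y
= y'+y·(y'+z')·y'+y·(y+u)·y   — absorption
= y'+y·(y'+z')·y'+y·y   — absorption
= y'+y·y'+y·y   — absorption
= y'+y   — distribution
= 1   — complement

1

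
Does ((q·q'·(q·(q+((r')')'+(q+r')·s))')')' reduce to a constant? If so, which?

((q·q'·(q·(q+((r')')'+(q+r')·s))')')'
= q·q'·(q·(q+((r')')'+(q+r')·s))'   [double negation]
= q·q'·(q·(q+r'+(q+r')·s))'   [double negation]
= q·q'·(q·(q+r'))'   [absorption]
= q·q'·q'   [absorption]
= q·q'   [idempotence]
= 0   [complement]

yes, False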